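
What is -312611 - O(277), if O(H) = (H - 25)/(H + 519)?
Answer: -62209652/199 ≈ -3.1261e+5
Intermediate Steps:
O(H) = (-25 + H)/(519 + H)
-312611 - O(277) = -312611 - (-25 + 277)/(519 + 277) = -312611 - 252/796 = -312611 - 1*63/199 = -312611 - 63/199 = -62209652/199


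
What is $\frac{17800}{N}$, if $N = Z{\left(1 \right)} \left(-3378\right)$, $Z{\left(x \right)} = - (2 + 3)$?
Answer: $\frac{1780}{1689} \approx 1.0539$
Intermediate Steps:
$Z{\left(x \right)} = -5$ ($Z{\left(x \right)} = \left(-1\right) 5 = -5$)
$N = 16890$ ($N = \left(-5\right) \left(-3378\right) = 16890$)
$\frac{17800}{N} = \frac{17800}{16890} = 17800 \cdot \frac{1}{16890} = \frac{1780}{1689}$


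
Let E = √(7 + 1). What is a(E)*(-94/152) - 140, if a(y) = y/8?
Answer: -140 - 47*√2/304 ≈ -140.22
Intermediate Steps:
E = 2*√2 (E = √8 = 2*√2 ≈ 2.8284)
a(y) = y/8 (a(y) = y*(⅛) = y/8)
a(E)*(-94/152) - 140 = ((2*√2)/8)*(-94/152) - 140 = (√2/4)*(-94*1/152) - 140 = (√2/4)*(-47/76) - 140 = -47*√2/304 - 140 = -140 - 47*√2/304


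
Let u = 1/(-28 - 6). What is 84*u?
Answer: -42/17 ≈ -2.4706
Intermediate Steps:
u = -1/34 (u = 1/(-34) = -1/34 ≈ -0.029412)
84*u = 84*(-1/34) = -42/17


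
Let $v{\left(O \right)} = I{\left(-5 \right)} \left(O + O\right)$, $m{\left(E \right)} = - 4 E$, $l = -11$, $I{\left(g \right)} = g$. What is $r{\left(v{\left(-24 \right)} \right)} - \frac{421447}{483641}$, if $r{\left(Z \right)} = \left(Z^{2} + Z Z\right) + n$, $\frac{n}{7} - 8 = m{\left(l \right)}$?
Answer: $\frac{55891067077}{483641} \approx 1.1556 \cdot 10^{5}$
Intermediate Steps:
$n = 364$ ($n = 56 + 7 \left(\left(-4\right) \left(-11\right)\right) = 56 + 7 \cdot 44 = 56 + 308 = 364$)
$v{\left(O \right)} = - 10 O$ ($v{\left(O \right)} = - 5 \left(O + O\right) = - 5 \cdot 2 O = - 10 O$)
$r{\left(Z \right)} = 364 + 2 Z^{2}$ ($r{\left(Z \right)} = \left(Z^{2} + Z Z\right) + 364 = \left(Z^{2} + Z^{2}\right) + 364 = 2 Z^{2} + 364 = 364 + 2 Z^{2}$)
$r{\left(v{\left(-24 \right)} \right)} - \frac{421447}{483641} = \left(364 + 2 \left(\left(-10\right) \left(-24\right)\right)^{2}\right) - \frac{421447}{483641} = \left(364 + 2 \cdot 240^{2}\right) - \frac{421447}{483641} = \left(364 + 2 \cdot 57600\right) - \frac{421447}{483641} = \left(364 + 115200\right) - \frac{421447}{483641} = 115564 - \frac{421447}{483641} = \frac{55891067077}{483641}$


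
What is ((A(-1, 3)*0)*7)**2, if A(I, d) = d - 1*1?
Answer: 0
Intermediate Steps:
A(I, d) = -1 + d (A(I, d) = d - 1 = -1 + d)
((A(-1, 3)*0)*7)**2 = (((-1 + 3)*0)*7)**2 = ((2*0)*7)**2 = (0*7)**2 = 0**2 = 0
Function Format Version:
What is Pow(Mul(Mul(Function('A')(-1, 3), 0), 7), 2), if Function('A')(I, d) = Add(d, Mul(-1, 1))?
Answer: 0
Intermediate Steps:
Function('A')(I, d) = Add(-1, d) (Function('A')(I, d) = Add(d, -1) = Add(-1, d))
Pow(Mul(Mul(Function('A')(-1, 3), 0), 7), 2) = Pow(Mul(Mul(Add(-1, 3), 0), 7), 2) = Pow(Mul(Mul(2, 0), 7), 2) = Pow(Mul(0, 7), 2) = Pow(0, 2) = 0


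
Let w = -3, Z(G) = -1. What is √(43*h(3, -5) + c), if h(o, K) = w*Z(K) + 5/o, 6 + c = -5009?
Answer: I*√43329/3 ≈ 69.385*I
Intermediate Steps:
c = -5015 (c = -6 - 5009 = -5015)
h(o, K) = 3 + 5/o (h(o, K) = -3*(-1) + 5/o = 3 + 5/o)
√(43*h(3, -5) + c) = √(43*(3 + 5/3) - 5015) = √(43*(14/3) - 5015) = √(602/3 - 5015) = √(-14443/3) = I*√43329/3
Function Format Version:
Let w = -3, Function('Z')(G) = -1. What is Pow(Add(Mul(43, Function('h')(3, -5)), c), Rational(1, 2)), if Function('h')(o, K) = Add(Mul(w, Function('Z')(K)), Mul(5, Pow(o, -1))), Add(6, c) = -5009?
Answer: Mul(Rational(1, 3), I, Pow(43329, Rational(1, 2))) ≈ Mul(69.385, I)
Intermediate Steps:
c = -5015 (c = Add(-6, -5009) = -5015)
Function('h')(o, K) = Add(3, Mul(5, Pow(o, -1))) (Function('h')(o, K) = Add(Mul(-3, -1), Mul(5, Pow(o, -1))) = Add(3, Mul(5, Pow(o, -1))))
Pow(Add(Mul(43, Function('h')(3, -5)), c), Rational(1, 2)) = Pow(Add(Mul(43, Add(3, Mul(5, Pow(3, -1)))), -5015), Rational(1, 2)) = Pow(Add(Mul(43, Add(3, Mul(5, Rational(1, 3)))), -5015), Rational(1, 2)) = Pow(Add(Mul(43, Add(3, Rational(5, 3))), -5015), Rational(1, 2)) = Pow(Add(Mul(43, Rational(14, 3)), -5015), Rational(1, 2)) = Pow(Add(Rational(602, 3), -5015), Rational(1, 2)) = Pow(Rational(-14443, 3), Rational(1, 2)) = Mul(Rational(1, 3), I, Pow(43329, Rational(1, 2)))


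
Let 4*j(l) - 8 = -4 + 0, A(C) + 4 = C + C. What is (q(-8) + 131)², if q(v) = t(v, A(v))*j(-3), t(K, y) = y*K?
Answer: 84681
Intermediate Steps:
A(C) = -4 + 2*C (A(C) = -4 + (C + C) = -4 + 2*C)
j(l) = 1 (j(l) = 2 + (-4 + 0)/4 = 2 + (¼)*(-4) = 2 - 1 = 1)
t(K, y) = K*y
q(v) = v*(-4 + 2*v) (q(v) = (v*(-4 + 2*v))*1 = v*(-4 + 2*v))
(q(-8) + 131)² = (2*(-8)*(-2 - 8) + 131)² = (2*(-8)*(-10) + 131)² = (160 + 131)² = 291² = 84681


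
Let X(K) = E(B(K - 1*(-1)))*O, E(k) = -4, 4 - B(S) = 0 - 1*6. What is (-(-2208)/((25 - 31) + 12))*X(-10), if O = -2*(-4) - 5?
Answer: -4416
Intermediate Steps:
B(S) = 10 (B(S) = 4 - (0 - 1*6) = 4 - (0 - 6) = 4 - 1*(-6) = 4 + 6 = 10)
O = 3 (O = 8 - 5 = 3)
X(K) = -12 (X(K) = -4*3 = -12)
(-(-2208)/((25 - 31) + 12))*X(-10) = -(-2208)/((25 - 31) + 12)*(-12) = -(-2208)/(-6 + 12)*(-12) = -(-2208)/6*(-12) = -48*(-23/3)*(-12) = 368*(-12) = -4416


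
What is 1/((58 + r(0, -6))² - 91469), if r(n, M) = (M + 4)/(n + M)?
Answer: -9/792596 ≈ -1.1355e-5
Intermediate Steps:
r(n, M) = (4 + M)/(M + n)
1/((58 + r(0, -6))² - 91469) = 1/((58 + (4 - 6)/(-6 + 0))² - 91469) = 1/((58 - 2/(-6))² - 91469) = 1/((58 - ⅙*(-2))² - 91469) = 1/((58 + ⅓)² - 91469) = 1/((175/3)² - 91469) = 1/(30625/9 - 91469) = 1/(-792596/9) = -9/792596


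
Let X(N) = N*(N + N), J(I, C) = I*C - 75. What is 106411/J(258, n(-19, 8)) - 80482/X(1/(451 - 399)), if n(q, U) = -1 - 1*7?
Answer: -232748255707/2139 ≈ -1.0881e+8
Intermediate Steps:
n(q, U) = -8 (n(q, U) = -1 - 7 = -8)
J(I, C) = -75 + C*I (J(I, C) = C*I - 75 = -75 + C*I)
X(N) = 2*N² (X(N) = N*(2*N) = 2*N²)
106411/J(258, n(-19, 8)) - 80482/X(1/(451 - 399)) = 106411/(-75 - 8*258) - 80482*(451 - 399)²/2 = 106411/(-75 - 2064) - 80482/(2*(1/52)²) = 106411/(-2139) - 80482/(2*(1/52)²) = 106411*(-1/2139) - 80482/(2*(1/2704)) = -106411/2139 - 80482/1/1352 = -106411/2139 - 80482*1352 = -106411/2139 - 108811664 = -232748255707/2139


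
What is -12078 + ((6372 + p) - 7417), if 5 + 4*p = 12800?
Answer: -39697/4 ≈ -9924.3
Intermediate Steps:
p = 12795/4 (p = -5/4 + (¼)*12800 = -5/4 + 3200 = 12795/4 ≈ 3198.8)
-12078 + ((6372 + p) - 7417) = -12078 + ((6372 + 12795/4) - 7417) = -12078 + (38283/4 - 7417) = -12078 + 8615/4 = -39697/4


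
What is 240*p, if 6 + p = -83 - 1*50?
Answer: -33360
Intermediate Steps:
p = -139 (p = -6 + (-83 - 1*50) = -6 + (-83 - 50) = -6 - 133 = -139)
240*p = 240*(-139) = -33360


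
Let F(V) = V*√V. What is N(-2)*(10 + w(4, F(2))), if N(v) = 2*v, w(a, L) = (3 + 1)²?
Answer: -104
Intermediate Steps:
F(V) = V^(3/2)
w(a, L) = 16 (w(a, L) = 4² = 16)
N(-2)*(10 + w(4, F(2))) = (2*(-2))*(10 + 16) = -4*26 = -104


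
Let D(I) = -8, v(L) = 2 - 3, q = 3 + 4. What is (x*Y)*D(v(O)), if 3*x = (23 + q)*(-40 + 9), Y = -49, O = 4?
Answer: -121520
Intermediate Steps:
q = 7
v(L) = -1
x = -310 (x = ((23 + 7)*(-40 + 9))/3 = (30*(-31))/3 = (⅓)*(-930) = -310)
(x*Y)*D(v(O)) = -310*(-49)*(-8) = 15190*(-8) = -121520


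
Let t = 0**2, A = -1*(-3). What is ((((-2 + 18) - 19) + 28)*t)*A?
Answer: 0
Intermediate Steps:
A = 3
t = 0
((((-2 + 18) - 19) + 28)*t)*A = ((((-2 + 18) - 19) + 28)*0)*3 = (((16 - 19) + 28)*0)*3 = ((-3 + 28)*0)*3 = (25*0)*3 = 0*3 = 0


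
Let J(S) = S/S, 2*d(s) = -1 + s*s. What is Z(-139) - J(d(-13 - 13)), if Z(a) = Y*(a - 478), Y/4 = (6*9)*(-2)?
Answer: 266543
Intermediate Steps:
d(s) = -½ + s²/2 (d(s) = (-1 + s*s)/2 = (-1 + s²)/2 = -½ + s²/2)
Y = -432 (Y = 4*((6*9)*(-2)) = 4*(54*(-2)) = 4*(-108) = -432)
Z(a) = 206496 - 432*a (Z(a) = -432*(a - 478) = -432*(-478 + a) = 206496 - 432*a)
J(S) = 1
Z(-139) - J(d(-13 - 13)) = (206496 - 432*(-139)) - 1*1 = (206496 + 60048) - 1 = 266544 - 1 = 266543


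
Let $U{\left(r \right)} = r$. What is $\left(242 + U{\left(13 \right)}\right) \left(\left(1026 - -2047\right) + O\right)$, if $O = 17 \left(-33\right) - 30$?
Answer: $632910$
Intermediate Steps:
$O = -591$ ($O = -561 - 30 = -591$)
$\left(242 + U{\left(13 \right)}\right) \left(\left(1026 - -2047\right) + O\right) = \left(242 + 13\right) \left(\left(1026 - -2047\right) - 591\right) = 255 \left(\left(1026 + 2047\right) - 591\right) = 255 \left(3073 - 591\right) = 255 \cdot 2482 = 632910$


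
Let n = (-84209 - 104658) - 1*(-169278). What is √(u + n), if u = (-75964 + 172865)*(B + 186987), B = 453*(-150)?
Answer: 2*√2883696187 ≈ 1.0740e+5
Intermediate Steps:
B = -67950
u = 11534804337 (u = (-75964 + 172865)*(-67950 + 186987) = 96901*119037 = 11534804337)
n = -19589 (n = -188867 + 169278 = -19589)
√(u + n) = √(11534804337 - 19589) = √11534784748 = 2*√2883696187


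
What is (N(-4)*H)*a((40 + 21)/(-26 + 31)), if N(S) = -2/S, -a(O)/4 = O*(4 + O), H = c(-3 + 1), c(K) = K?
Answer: 19764/25 ≈ 790.56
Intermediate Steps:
H = -2 (H = -3 + 1 = -2)
a(O) = -4*O*(4 + O)
(N(-4)*H)*a((40 + 21)/(-26 + 31)) = (-2/(-4)*(-2))*(-4*(40 + 21)/(-26 + 31)*(4 + (40 + 21)/(-26 + 31))) = (-2*(-¼)*(-2))*(-4*61/5*(4 + 61/5)) = ((½)*(-2))*(-4*61*(⅕)*(4 + 61*(⅕))) = -(-4)*61*(4 + 61/5)/5 = -(-4)*61*81/(5*5) = -1*(-19764/25) = 19764/25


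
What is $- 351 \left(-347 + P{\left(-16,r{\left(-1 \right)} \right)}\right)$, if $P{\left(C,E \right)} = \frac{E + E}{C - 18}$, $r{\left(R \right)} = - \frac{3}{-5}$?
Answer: $\frac{10353798}{85} \approx 1.2181 \cdot 10^{5}$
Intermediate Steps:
$r{\left(R \right)} = \frac{3}{5}$ ($r{\left(R \right)} = \left(-3\right) \left(- \frac{1}{5}\right) = \frac{3}{5}$)
$P{\left(C,E \right)} = \frac{2 E}{-18 + C}$
$- 351 \left(-347 + P{\left(-16,r{\left(-1 \right)} \right)}\right) = - 351 \left(-347 + 2 \cdot \frac{3}{5} \frac{1}{-18 - 16}\right) = - 351 \left(-347 + 2 \cdot \frac{3}{5} \frac{1}{-34}\right) = - 351 \left(-347 + 2 \cdot \frac{3}{5} \left(- \frac{1}{34}\right)\right) = - 351 \left(-347 - \frac{3}{85}\right) = \left(-351\right) \left(- \frac{29498}{85}\right) = \frac{10353798}{85}$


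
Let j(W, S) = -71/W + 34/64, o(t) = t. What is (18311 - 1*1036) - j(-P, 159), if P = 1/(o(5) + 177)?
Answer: 139279/32 ≈ 4352.5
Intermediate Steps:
P = 1/182 (P = 1/(5 + 177) = 1/182 ≈ 0.0054945)
j(W, S) = 17/32 - 71/W (j(W, S) = -71/W + 34*(1/64) = -71/W + 17/32 = 17/32 - 71/W)
(18311 - 1*1036) - j(-P, 159) = (18311 - 1*1036) - (17/32 - 71/((-1*1/182))) = (18311 - 1036) - (17/32 - 71/(-1/182)) = 17275 - (17/32 - 71*(-182)) = 17275 - (17/32 + 12922) = 17275 - 1*413521/32 = 17275 - 413521/32 = 139279/32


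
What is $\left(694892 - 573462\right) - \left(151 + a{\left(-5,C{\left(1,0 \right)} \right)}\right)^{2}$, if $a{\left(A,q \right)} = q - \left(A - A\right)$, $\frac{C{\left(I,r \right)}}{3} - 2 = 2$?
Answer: $94861$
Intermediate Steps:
$C{\left(I,r \right)} = 12$ ($C{\left(I,r \right)} = 6 + 3 \cdot 2 = 6 + 6 = 12$)
$a{\left(A,q \right)} = q$ ($a{\left(A,q \right)} = q - 0 = q + 0 = q$)
$\left(694892 - 573462\right) - \left(151 + a{\left(-5,C{\left(1,0 \right)} \right)}\right)^{2} = \left(694892 - 573462\right) - \left(151 + 12\right)^{2} = 121430 - 163^{2} = 121430 - 26569 = 94861$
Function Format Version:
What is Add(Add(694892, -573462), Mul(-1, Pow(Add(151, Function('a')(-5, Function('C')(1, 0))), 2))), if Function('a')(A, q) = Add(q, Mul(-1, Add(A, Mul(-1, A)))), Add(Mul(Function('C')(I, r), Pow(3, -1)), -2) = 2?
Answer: 94861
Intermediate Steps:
Function('C')(I, r) = 12 (Function('C')(I, r) = Add(6, Mul(3, 2)) = Add(6, 6) = 12)
Function('a')(A, q) = q (Function('a')(A, q) = Add(q, Mul(-1, 0)) = Add(q, 0) = q)
Add(Add(694892, -573462), Mul(-1, Pow(Add(151, Function('a')(-5, Function('C')(1, 0))), 2))) = Add(Add(694892, -573462), Mul(-1, Pow(Add(151, 12), 2))) = Add(121430, Mul(-1, Pow(163, 2))) = Add(121430, Mul(-1, 26569)) = Add(121430, -26569) = 94861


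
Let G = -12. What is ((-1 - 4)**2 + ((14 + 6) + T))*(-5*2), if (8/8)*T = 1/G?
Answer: -2695/6 ≈ -449.17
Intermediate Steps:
T = -1/12 (T = 1/(-12) = -1/12 ≈ -0.083333)
((-1 - 4)**2 + ((14 + 6) + T))*(-5*2) = ((-1 - 4)**2 + ((14 + 6) - 1/12))*(-5*2) = ((-5)**2 + (20 - 1/12))*(-10) = (25 + 239/12)*(-10) = (539/12)*(-10) = -2695/6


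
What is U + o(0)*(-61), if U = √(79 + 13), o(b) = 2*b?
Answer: 2*√23 ≈ 9.5917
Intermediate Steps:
U = 2*√23 (U = √92 = 2*√23 ≈ 9.5917)
U + o(0)*(-61) = 2*√23 + (2*0)*(-61) = 2*√23 + 0*(-61) = 2*√23 + 0 = 2*√23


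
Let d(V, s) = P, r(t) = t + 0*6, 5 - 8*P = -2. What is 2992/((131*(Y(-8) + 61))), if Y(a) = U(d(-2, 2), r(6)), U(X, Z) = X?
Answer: 2176/5895 ≈ 0.36913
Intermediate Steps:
P = 7/8 (P = 5/8 - 1/8*(-2) = 5/8 + 1/4 = 7/8 ≈ 0.87500)
r(t) = t (r(t) = t + 0 = t)
d(V, s) = 7/8
Y(a) = 7/8
2992/((131*(Y(-8) + 61))) = 2992/((131*(7/8 + 61))) = 2992/((131*(495/8))) = 2992/(64845/8) = 2992*(8/64845) = 2176/5895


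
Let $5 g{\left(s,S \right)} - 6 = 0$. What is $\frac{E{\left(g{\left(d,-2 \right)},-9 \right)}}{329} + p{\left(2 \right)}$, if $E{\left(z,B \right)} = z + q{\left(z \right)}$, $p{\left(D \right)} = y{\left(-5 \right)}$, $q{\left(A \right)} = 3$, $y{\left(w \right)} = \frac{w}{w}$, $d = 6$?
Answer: $\frac{238}{235} \approx 1.0128$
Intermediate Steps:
$y{\left(w \right)} = 1$
$g{\left(s,S \right)} = \frac{6}{5}$ ($g{\left(s,S \right)} = \frac{6}{5} + \frac{1}{5} \cdot 0 = \frac{6}{5} + 0 = \frac{6}{5}$)
$p{\left(D \right)} = 1$
$E{\left(z,B \right)} = 3 + z$ ($E{\left(z,B \right)} = z + 3 = 3 + z$)
$\frac{E{\left(g{\left(d,-2 \right)},-9 \right)}}{329} + p{\left(2 \right)} = \frac{3 + \frac{6}{5}}{329} + 1 = \frac{21}{5} \cdot \frac{1}{329} + 1 = \frac{3}{235} + 1 = \frac{238}{235}$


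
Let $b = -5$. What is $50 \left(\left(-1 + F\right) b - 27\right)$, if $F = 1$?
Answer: $-1350$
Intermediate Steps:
$50 \left(\left(-1 + F\right) b - 27\right) = 50 \left(\left(-1 + 1\right) \left(-5\right) - 27\right) = 50 \left(0 \left(-5\right) - 27\right) = 50 \left(0 - 27\right) = 50 \left(-27\right) = -1350$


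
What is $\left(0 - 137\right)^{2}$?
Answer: $18769$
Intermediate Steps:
$\left(0 - 137\right)^{2} = \left(-137\right)^{2} = 18769$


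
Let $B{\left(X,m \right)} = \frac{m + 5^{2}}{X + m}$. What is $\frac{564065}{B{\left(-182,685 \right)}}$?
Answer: $\frac{56744939}{142} \approx 3.9961 \cdot 10^{5}$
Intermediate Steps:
$B{\left(X,m \right)} = \frac{25 + m}{X + m}$ ($B{\left(X,m \right)} = \frac{m + 25}{X + m} = \frac{25 + m}{X + m}$)
$\frac{564065}{B{\left(-182,685 \right)}} = \frac{564065}{\frac{1}{-182 + 685} \left(25 + 685\right)} = \frac{564065}{\frac{1}{503} \cdot 710} = \frac{564065}{\frac{710}{503}} = 564065 \cdot \frac{503}{710} = \frac{56744939}{142}$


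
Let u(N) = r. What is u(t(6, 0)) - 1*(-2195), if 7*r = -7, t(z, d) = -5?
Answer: 2194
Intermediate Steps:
r = -1 (r = (⅐)*(-7) = -1)
u(N) = -1
u(t(6, 0)) - 1*(-2195) = -1 - 1*(-2195) = -1 + 2195 = 2194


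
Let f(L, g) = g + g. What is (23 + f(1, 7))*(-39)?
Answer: -1443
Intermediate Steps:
f(L, g) = 2*g
(23 + f(1, 7))*(-39) = (23 + 2*7)*(-39) = (23 + 14)*(-39) = 37*(-39) = -1443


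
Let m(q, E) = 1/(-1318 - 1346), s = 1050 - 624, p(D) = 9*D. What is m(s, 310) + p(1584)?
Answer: 37977983/2664 ≈ 14256.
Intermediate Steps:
s = 426
m(q, E) = -1/2664 (m(q, E) = 1/(-2664) = -1/2664)
m(s, 310) + p(1584) = -1/2664 + 9*1584 = -1/2664 + 14256 = 37977983/2664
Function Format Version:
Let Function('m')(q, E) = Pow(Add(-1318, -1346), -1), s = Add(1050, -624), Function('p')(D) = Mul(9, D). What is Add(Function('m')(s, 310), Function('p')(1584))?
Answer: Rational(37977983, 2664) ≈ 14256.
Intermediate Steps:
s = 426
Function('m')(q, E) = Rational(-1, 2664) (Function('m')(q, E) = Pow(-2664, -1) = Rational(-1, 2664))
Add(Function('m')(s, 310), Function('p')(1584)) = Add(Rational(-1, 2664), Mul(9, 1584)) = Add(Rational(-1, 2664), 14256) = Rational(37977983, 2664)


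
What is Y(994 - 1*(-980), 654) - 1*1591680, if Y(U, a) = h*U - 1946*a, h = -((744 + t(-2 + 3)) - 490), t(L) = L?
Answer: -3367734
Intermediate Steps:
h = -255 (h = -((744 + (-2 + 3)) - 490) = -((744 + 1) - 490) = -(745 - 490) = -1*255 = -255)
Y(U, a) = -1946*a - 255*U (Y(U, a) = -255*U - 1946*a = -1946*a - 255*U)
Y(994 - 1*(-980), 654) - 1*1591680 = (-1946*654 - 255*(994 - 1*(-980))) - 1*1591680 = (-1272684 - 255*(994 + 980)) - 1591680 = (-1272684 - 255*1974) - 1591680 = (-1272684 - 503370) - 1591680 = -1776054 - 1591680 = -3367734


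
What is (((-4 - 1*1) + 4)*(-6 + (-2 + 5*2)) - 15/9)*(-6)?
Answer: 22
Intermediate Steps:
(((-4 - 1*1) + 4)*(-6 + (-2 + 5*2)) - 15/9)*(-6) = (((-4 - 1) + 4)*(-6 + (-2 + 10)) - 15*1/9)*(-6) = ((-5 + 4)*(-6 + 8) - 5/3)*(-6) = (-1*2 - 5/3)*(-6) = (-2 - 5/3)*(-6) = -11/3*(-6) = 22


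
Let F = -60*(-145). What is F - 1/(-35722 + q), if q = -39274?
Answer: 652465201/74996 ≈ 8700.0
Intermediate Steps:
F = 8700
F - 1/(-35722 + q) = 8700 - 1/(-35722 - 39274) = 8700 - 1/(-74996) = 8700 - 1*(-1/74996) = 8700 + 1/74996 = 652465201/74996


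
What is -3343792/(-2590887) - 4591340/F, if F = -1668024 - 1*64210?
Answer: 8843936654954/2244011275779 ≈ 3.9411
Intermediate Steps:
F = -1732234 (F = -1668024 - 64210 = -1732234)
-3343792/(-2590887) - 4591340/F = -3343792/(-2590887) - 4591340/(-1732234) = -3343792*(-1/2590887) - 4591340*(-1/1732234) = 3343792/2590887 + 2295670/866117 = 8843936654954/2244011275779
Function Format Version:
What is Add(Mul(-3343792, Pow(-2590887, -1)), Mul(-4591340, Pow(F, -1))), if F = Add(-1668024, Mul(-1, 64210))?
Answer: Rational(8843936654954, 2244011275779) ≈ 3.9411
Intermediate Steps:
F = -1732234 (F = Add(-1668024, -64210) = -1732234)
Add(Mul(-3343792, Pow(-2590887, -1)), Mul(-4591340, Pow(F, -1))) = Add(Mul(-3343792, Pow(-2590887, -1)), Mul(-4591340, Pow(-1732234, -1))) = Add(Mul(-3343792, Rational(-1, 2590887)), Mul(-4591340, Rational(-1, 1732234))) = Add(Rational(3343792, 2590887), Rational(2295670, 866117)) = Rational(8843936654954, 2244011275779)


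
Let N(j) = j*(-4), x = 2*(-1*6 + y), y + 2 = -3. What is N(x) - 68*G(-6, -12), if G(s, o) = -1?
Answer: 156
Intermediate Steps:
y = -5 (y = -2 - 3 = -5)
x = -22 (x = 2*(-1*6 - 5) = 2*(-6 - 5) = 2*(-11) = -22)
N(j) = -4*j
N(x) - 68*G(-6, -12) = -4*(-22) - 68*(-1) = 88 + 68 = 156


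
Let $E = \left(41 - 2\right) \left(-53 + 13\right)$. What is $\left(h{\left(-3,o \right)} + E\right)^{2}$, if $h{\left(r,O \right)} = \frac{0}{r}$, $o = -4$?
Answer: $2433600$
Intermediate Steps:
$h{\left(r,O \right)} = 0$
$E = -1560$ ($E = 39 \left(-40\right) = -1560$)
$\left(h{\left(-3,o \right)} + E\right)^{2} = \left(0 - 1560\right)^{2} = \left(-1560\right)^{2} = 2433600$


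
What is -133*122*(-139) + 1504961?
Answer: 3760375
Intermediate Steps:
-133*122*(-139) + 1504961 = -16226*(-139) + 1504961 = 2255414 + 1504961 = 3760375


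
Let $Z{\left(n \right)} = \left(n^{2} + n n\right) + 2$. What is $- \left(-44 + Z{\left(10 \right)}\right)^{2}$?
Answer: $-24964$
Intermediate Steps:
$Z{\left(n \right)} = 2 + 2 n^{2}$ ($Z{\left(n \right)} = \left(n^{2} + n^{2}\right) + 2 = 2 n^{2} + 2 = 2 + 2 n^{2}$)
$- \left(-44 + Z{\left(10 \right)}\right)^{2} = - \left(-44 + \left(2 + 2 \cdot 10^{2}\right)\right)^{2} = - \left(-44 + \left(2 + 2 \cdot 100\right)\right)^{2} = - \left(-44 + \left(2 + 200\right)\right)^{2} = - \left(-44 + 202\right)^{2} = - 158^{2} = \left(-1\right) 24964 = -24964$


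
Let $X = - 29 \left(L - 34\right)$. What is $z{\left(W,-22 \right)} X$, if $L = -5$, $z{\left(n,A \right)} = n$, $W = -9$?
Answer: $-10179$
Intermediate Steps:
$X = 1131$ ($X = - 29 \left(-5 - 34\right) = \left(-29\right) \left(-39\right) = 1131$)
$z{\left(W,-22 \right)} X = \left(-9\right) 1131 = -10179$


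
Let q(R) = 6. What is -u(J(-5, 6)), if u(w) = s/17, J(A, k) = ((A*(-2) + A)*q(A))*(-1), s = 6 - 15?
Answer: 9/17 ≈ 0.52941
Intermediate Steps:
s = -9
J(A, k) = 6*A (J(A, k) = ((A*(-2) + A)*6)*(-1) = ((-2*A + A)*6)*(-1) = (-A*6)*(-1) = -6*A*(-1) = 6*A)
u(w) = -9/17
-u(J(-5, 6)) = -1*(-9/17) = 9/17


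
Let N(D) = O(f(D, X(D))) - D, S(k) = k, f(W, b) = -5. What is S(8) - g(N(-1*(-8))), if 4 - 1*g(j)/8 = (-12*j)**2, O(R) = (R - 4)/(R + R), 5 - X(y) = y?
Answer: 1451208/25 ≈ 58048.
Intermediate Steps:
X(y) = 5 - y
O(R) = (-4 + R)/(2*R) (O(R) = (-4 + R)/((2*R)) = (-4 + R)*(1/(2*R)) = (-4 + R)/(2*R))
N(D) = 9/10 - D (N(D) = (1/2)*(-4 - 5)/(-5) - D = (1/2)*(-1/5)*(-9) - D = 9/10 - D)
g(j) = 32 - 1152*j**2 (g(j) = 32 - 8*144*j**2 = 32 - 1152*j**2)
S(8) - g(N(-1*(-8))) = 8 - (32 - 1152*(9/10 - (-1)*(-8))**2) = 8 - (32 - 1152*(9/10 - 1*8)**2) = 8 - (32 - 1152*(9/10 - 8)**2) = 8 - (32 - 1152*(-71/10)**2) = 8 - (32 - 1152*5041/100) = 8 - (32 - 1451808/25) = 8 - 1*(-1451008/25) = 8 + 1451008/25 = 1451208/25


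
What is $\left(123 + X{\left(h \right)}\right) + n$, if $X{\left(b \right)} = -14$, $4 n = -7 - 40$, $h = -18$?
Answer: $\frac{389}{4} \approx 97.25$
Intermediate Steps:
$n = - \frac{47}{4}$ ($n = \frac{-7 - 40}{4} = \frac{1}{4} \left(-47\right) = - \frac{47}{4} \approx -11.75$)
$\left(123 + X{\left(h \right)}\right) + n = \left(123 - 14\right) - \frac{47}{4} = 109 - \frac{47}{4} = \frac{389}{4}$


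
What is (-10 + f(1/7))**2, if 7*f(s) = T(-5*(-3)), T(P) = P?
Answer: 3025/49 ≈ 61.735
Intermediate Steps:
f(s) = 15/7 (f(s) = (-5*(-3))/7 = (1/7)*15 = 15/7)
(-10 + f(1/7))**2 = (-10 + 15/7)**2 = (-55/7)**2 = 3025/49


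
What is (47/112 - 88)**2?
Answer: 96216481/12544 ≈ 7670.3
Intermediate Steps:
(47/112 - 88)**2 = (-9809/112)**2 = 96216481/12544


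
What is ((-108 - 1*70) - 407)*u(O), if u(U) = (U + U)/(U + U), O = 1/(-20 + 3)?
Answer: -585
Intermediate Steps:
O = -1/17 (O = 1/(-17) = -1/17 ≈ -0.058824)
u(U) = 1 (u(U) = (2*U)/((2*U)) = (2*U)*(1/(2*U)) = 1)
((-108 - 1*70) - 407)*u(O) = ((-108 - 1*70) - 407)*1 = ((-108 - 70) - 407)*1 = (-178 - 407)*1 = -585*1 = -585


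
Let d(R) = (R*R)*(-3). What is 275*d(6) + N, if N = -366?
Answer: -30066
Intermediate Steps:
d(R) = -3*R² (d(R) = R²*(-3) = -3*R²)
275*d(6) + N = 275*(-3*6²) - 366 = 275*(-3*36) - 366 = 275*(-108) - 366 = -29700 - 366 = -30066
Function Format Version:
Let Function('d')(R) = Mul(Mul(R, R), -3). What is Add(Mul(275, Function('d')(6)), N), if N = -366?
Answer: -30066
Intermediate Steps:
Function('d')(R) = Mul(-3, Pow(R, 2)) (Function('d')(R) = Mul(Pow(R, 2), -3) = Mul(-3, Pow(R, 2)))
Add(Mul(275, Function('d')(6)), N) = Add(Mul(275, Mul(-3, Pow(6, 2))), -366) = Add(Mul(275, Mul(-3, 36)), -366) = Add(Mul(275, -108), -366) = Add(-29700, -366) = -30066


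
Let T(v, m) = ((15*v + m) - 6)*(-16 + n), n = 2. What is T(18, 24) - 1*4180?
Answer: -8212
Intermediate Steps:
T(v, m) = 84 - 210*v - 14*m (T(v, m) = ((15*v + m) - 6)*(-16 + 2) = ((m + 15*v) - 6)*(-14) = (-6 + m + 15*v)*(-14) = 84 - 210*v - 14*m)
T(18, 24) - 1*4180 = (84 - 210*18 - 14*24) - 1*4180 = (84 - 3780 - 336) - 4180 = -4032 - 4180 = -8212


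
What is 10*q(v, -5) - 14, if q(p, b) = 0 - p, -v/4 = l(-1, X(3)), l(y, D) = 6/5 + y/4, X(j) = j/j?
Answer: 24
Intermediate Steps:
X(j) = 1
l(y, D) = 6/5 + y/4 (l(y, D) = 6*(1/5) + y*(1/4) = 6/5 + y/4)
v = -19/5 (v = -4*(6/5 + (1/4)*(-1)) = -4*(6/5 - 1/4) = -4*19/20 = -19/5 ≈ -3.8000)
q(p, b) = -p
10*q(v, -5) - 14 = 10*(-1*(-19/5)) - 14 = 10*(19/5) - 14 = 38 - 14 = 24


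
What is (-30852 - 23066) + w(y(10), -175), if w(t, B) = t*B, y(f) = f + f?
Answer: -57418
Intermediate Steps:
y(f) = 2*f
w(t, B) = B*t
(-30852 - 23066) + w(y(10), -175) = (-30852 - 23066) - 350*10 = -53918 - 175*20 = -53918 - 3500 = -57418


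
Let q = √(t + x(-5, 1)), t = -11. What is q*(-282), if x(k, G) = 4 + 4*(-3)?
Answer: -282*I*√19 ≈ -1229.2*I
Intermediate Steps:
x(k, G) = -8 (x(k, G) = 4 - 12 = -8)
q = I*√19 (q = √(-11 - 8) = √(-19) = I*√19 ≈ 4.3589*I)
q*(-282) = (I*√19)*(-282) = -282*I*√19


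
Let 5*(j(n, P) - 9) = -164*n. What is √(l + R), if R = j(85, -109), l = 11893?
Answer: 7*√186 ≈ 95.467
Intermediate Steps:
j(n, P) = 9 - 164*n/5 (j(n, P) = 9 + (-164*n)/5 = 9 - 164*n/5)
R = -2779 (R = 9 - 164/5*85 = 9 - 2788 = -2779)
√(l + R) = √(11893 - 2779) = √9114 = 7*√186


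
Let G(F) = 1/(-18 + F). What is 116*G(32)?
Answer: 58/7 ≈ 8.2857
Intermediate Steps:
116*G(32) = 116/(-18 + 32) = 116/14 = 116*(1/14) = 58/7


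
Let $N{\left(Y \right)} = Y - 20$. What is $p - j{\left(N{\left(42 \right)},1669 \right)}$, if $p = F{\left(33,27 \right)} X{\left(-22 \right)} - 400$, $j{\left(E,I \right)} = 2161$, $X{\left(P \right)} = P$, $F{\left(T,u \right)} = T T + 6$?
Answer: $-26651$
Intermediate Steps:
$F{\left(T,u \right)} = 6 + T^{2}$ ($F{\left(T,u \right)} = T^{2} + 6 = 6 + T^{2}$)
$N{\left(Y \right)} = -20 + Y$ ($N{\left(Y \right)} = Y - 20 = -20 + Y$)
$p = -24490$ ($p = \left(6 + 33^{2}\right) \left(-22\right) - 400 = \left(6 + 1089\right) \left(-22\right) - 400 = 1095 \left(-22\right) - 400 = -24090 - 400 = -24490$)
$p - j{\left(N{\left(42 \right)},1669 \right)} = -24490 - 2161 = -26651$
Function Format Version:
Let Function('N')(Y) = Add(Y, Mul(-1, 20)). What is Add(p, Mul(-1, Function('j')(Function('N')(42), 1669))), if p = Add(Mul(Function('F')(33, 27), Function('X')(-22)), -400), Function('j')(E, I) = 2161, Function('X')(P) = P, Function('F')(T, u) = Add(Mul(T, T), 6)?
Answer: -26651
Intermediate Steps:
Function('F')(T, u) = Add(6, Pow(T, 2)) (Function('F')(T, u) = Add(Pow(T, 2), 6) = Add(6, Pow(T, 2)))
Function('N')(Y) = Add(-20, Y) (Function('N')(Y) = Add(Y, -20) = Add(-20, Y))
p = -24490 (p = Add(Mul(Add(6, Pow(33, 2)), -22), -400) = Add(Mul(Add(6, 1089), -22), -400) = Add(Mul(1095, -22), -400) = Add(-24090, -400) = -24490)
Add(p, Mul(-1, Function('j')(Function('N')(42), 1669))) = Add(-24490, Mul(-1, 2161)) = Add(-24490, -2161) = -26651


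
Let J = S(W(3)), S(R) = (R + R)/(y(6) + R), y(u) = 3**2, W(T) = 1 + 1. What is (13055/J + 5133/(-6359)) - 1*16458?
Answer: 494537975/25436 ≈ 19442.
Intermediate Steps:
W(T) = 2
y(u) = 9
S(R) = 2*R/(9 + R) (S(R) = (R + R)/(9 + R) = (2*R)/(9 + R) = 2*R/(9 + R))
J = 4/11 (J = 2*2/(9 + 2) = 2*2/11 = 2*2*(1/11) = 4/11 ≈ 0.36364)
(13055/J + 5133/(-6359)) - 1*16458 = (13055/(4/11) + 5133/(-6359)) - 1*16458 = (13055*(11/4) + 5133*(-1/6359)) - 16458 = (143605/4 - 5133/6359) - 16458 = 913163663/25436 - 16458 = 494537975/25436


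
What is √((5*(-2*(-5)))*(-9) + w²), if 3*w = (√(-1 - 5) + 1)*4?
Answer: √(-4130 + 32*I*√6)/3 ≈ 0.20327 + 21.423*I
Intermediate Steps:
w = 4/3 + 4*I*√6/3 (w = ((√(-1 - 5) + 1)*4)/3 = ((√(-6) + 1)*4)/3 = ((I*√6 + 1)*4)/3 = ((1 + I*√6)*4)/3 = (4 + 4*I*√6)/3 = 4/3 + 4*I*√6/3 ≈ 1.3333 + 3.266*I)
√((5*(-2*(-5)))*(-9) + w²) = √((5*(-2*(-5)))*(-9) + (4/3 + 4*I*√6/3)²) = √((5*10)*(-9) + (4/3 + 4*I*√6/3)²) = √(50*(-9) + (4/3 + 4*I*√6/3)²) = √(-450 + (4/3 + 4*I*√6/3)²)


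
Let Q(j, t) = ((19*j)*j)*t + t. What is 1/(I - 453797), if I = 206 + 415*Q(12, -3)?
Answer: -1/3861156 ≈ -2.5899e-7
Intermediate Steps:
Q(j, t) = t + 19*t*j**2 (Q(j, t) = (19*j**2)*t + t = 19*t*j**2 + t = t + 19*t*j**2)
I = -3407359 (I = 206 + 415*(-3*(1 + 19*12**2)) = 206 + 415*(-3*(1 + 19*144)) = 206 + 415*(-3*(1 + 2736)) = 206 + 415*(-3*2737) = 206 + 415*(-8211) = 206 - 3407565 = -3407359)
1/(I - 453797) = 1/(-3407359 - 453797) = 1/(-3861156) = -1/3861156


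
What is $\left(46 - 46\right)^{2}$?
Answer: $0$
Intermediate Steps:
$\left(46 - 46\right)^{2} = 0^{2} = 0$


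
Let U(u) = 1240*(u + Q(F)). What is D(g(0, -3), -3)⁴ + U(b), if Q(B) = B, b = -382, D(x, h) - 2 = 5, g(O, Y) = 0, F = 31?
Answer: -432839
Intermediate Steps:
D(x, h) = 7 (D(x, h) = 2 + 5 = 7)
U(u) = 38440 + 1240*u (U(u) = 1240*(u + 31) = 1240*(31 + u) = 38440 + 1240*u)
D(g(0, -3), -3)⁴ + U(b) = 7⁴ + (38440 + 1240*(-382)) = 2401 + (38440 - 473680) = 2401 - 435240 = -432839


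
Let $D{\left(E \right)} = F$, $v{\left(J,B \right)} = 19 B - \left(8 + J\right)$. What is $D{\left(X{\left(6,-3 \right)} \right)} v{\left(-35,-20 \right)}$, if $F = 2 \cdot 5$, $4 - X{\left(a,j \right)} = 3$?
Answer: $-3530$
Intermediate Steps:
$X{\left(a,j \right)} = 1$ ($X{\left(a,j \right)} = 4 - 3 = 1$)
$v{\left(J,B \right)} = -8 - J + 19 B$
$F = 10$
$D{\left(E \right)} = 10$
$D{\left(X{\left(6,-3 \right)} \right)} v{\left(-35,-20 \right)} = 10 \left(-8 - -35 + 19 \left(-20\right)\right) = 10 \left(-8 + 35 - 380\right) = 10 \left(-353\right) = -3530$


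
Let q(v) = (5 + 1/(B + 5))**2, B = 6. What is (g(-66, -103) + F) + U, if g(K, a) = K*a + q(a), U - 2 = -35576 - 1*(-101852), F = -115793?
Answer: -5165621/121 ≈ -42691.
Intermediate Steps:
q(v) = 3136/121 (q(v) = (5 + 1/(6 + 5))**2 = (5 + 1/11)**2 = (56/11)**2 = 3136/121)
U = 66278 (U = 2 + (-35576 - 1*(-101852)) = 2 + (-35576 + 101852) = 2 + 66276 = 66278)
g(K, a) = 3136/121 + K*a (g(K, a) = K*a + 3136/121 = 3136/121 + K*a)
(g(-66, -103) + F) + U = ((3136/121 - 66*(-103)) - 115793) + 66278 = ((3136/121 + 6798) - 115793) + 66278 = (825694/121 - 115793) + 66278 = -13185259/121 + 66278 = -5165621/121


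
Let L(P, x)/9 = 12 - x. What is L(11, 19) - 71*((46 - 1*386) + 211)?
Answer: 9096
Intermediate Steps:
L(P, x) = 108 - 9*x (L(P, x) = 9*(12 - x) = 108 - 9*x)
L(11, 19) - 71*((46 - 1*386) + 211) = (108 - 9*19) - 71*((46 - 1*386) + 211) = (108 - 171) - 71*((46 - 386) + 211) = -63 - 71*(-340 + 211) = -63 - 71*(-129) = -63 + 9159 = 9096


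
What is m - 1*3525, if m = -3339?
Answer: -6864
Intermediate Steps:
m - 1*3525 = -3339 - 1*3525 = -3339 - 3525 = -6864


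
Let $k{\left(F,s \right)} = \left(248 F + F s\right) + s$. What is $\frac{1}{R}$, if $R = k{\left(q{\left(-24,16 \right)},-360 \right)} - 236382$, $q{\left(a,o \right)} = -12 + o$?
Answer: $- \frac{1}{237190} \approx -4.216 \cdot 10^{-6}$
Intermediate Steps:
$k{\left(F,s \right)} = s + 248 F + F s$
$R = -237190$ ($R = \left(-360 + 248 \left(-12 + 16\right) + \left(-12 + 16\right) \left(-360\right)\right) - 236382 = \left(-360 + 248 \cdot 4 + 4 \left(-360\right)\right) - 236382 = \left(-360 + 992 - 1440\right) - 236382 = -808 - 236382 = -237190$)
$\frac{1}{R} = \frac{1}{-237190} = - \frac{1}{237190}$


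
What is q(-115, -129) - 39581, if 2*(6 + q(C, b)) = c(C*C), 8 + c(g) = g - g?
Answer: -39591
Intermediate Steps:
c(g) = -8 (c(g) = -8 + (g - g) = -8 + 0 = -8)
q(C, b) = -10 (q(C, b) = -6 + (1/2)*(-8) = -6 - 4 = -10)
q(-115, -129) - 39581 = -10 - 39581 = -39591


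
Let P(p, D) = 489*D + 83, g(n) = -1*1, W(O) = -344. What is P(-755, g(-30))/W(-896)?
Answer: 203/172 ≈ 1.1802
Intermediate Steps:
g(n) = -1
P(p, D) = 83 + 489*D
P(-755, g(-30))/W(-896) = (83 + 489*(-1))/(-344) = (83 - 489)*(-1/344) = -406*(-1/344) = 203/172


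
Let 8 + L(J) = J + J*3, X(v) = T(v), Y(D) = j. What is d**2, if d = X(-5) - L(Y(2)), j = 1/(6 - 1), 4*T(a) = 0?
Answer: 1296/25 ≈ 51.840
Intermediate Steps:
T(a) = 0 (T(a) = (1/4)*0 = 0)
j = 1/5 ≈ 0.20000
Y(D) = 1/5
X(v) = 0
L(J) = -8 + 4*J (L(J) = -8 + (J + J*3) = -8 + (J + 3*J) = -8 + 4*J)
d = 36/5 (d = 0 - (-8 + 4*(1/5)) = 0 - (-8 + 4/5) = 0 - 1*(-36/5) = 0 + 36/5 = 36/5 ≈ 7.2000)
d**2 = (36/5)**2 = 1296/25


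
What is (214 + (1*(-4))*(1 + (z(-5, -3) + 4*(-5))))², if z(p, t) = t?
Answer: 91204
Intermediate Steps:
(214 + (1*(-4))*(1 + (z(-5, -3) + 4*(-5))))² = (214 + (1*(-4))*(1 + (-3 + 4*(-5))))² = (214 - 4*(1 + (-3 - 20)))² = (214 - 4*(1 - 23))² = (214 - 4*(-22))² = (214 + 88)² = 302² = 91204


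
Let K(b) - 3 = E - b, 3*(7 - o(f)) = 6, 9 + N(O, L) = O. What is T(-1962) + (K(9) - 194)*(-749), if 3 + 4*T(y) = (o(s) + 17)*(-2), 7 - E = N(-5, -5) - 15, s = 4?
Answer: 491297/4 ≈ 1.2282e+5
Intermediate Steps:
N(O, L) = -9 + O
E = 36 (E = 7 - ((-9 - 5) - 15) = 7 - (-14 - 15) = 7 - 1*(-29) = 7 + 29 = 36)
o(f) = 5 (o(f) = 7 - ⅓*6 = 7 - 2 = 5)
T(y) = -47/4 (T(y) = -¾ + ((5 + 17)*(-2))/4 = -¾ + (22*(-2))/4 = -¾ + (¼)*(-44) = -¾ - 11 = -47/4)
K(b) = 39 - b (K(b) = 3 + (36 - b) = 39 - b)
T(-1962) + (K(9) - 194)*(-749) = -47/4 + ((39 - 1*9) - 194)*(-749) = -47/4 + ((39 - 9) - 194)*(-749) = -47/4 + (30 - 194)*(-749) = -47/4 - 164*(-749) = -47/4 + 122836 = 491297/4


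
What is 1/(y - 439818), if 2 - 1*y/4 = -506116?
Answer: 1/1584654 ≈ 6.3105e-7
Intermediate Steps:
y = 2024472 (y = 8 - 4*(-506116) = 8 + 2024464 = 2024472)
1/(y - 439818) = 1/(2024472 - 439818) = 1/1584654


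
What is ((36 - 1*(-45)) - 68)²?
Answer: 169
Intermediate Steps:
((36 - 1*(-45)) - 68)² = ((36 + 45) - 68)² = (81 - 68)² = 13² = 169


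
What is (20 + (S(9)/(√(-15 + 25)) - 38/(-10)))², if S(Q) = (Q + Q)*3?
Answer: 21451/25 + 6426*√10/25 ≈ 1670.9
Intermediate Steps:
S(Q) = 6*Q (S(Q) = (2*Q)*3 = 6*Q)
(20 + (S(9)/(√(-15 + 25)) - 38/(-10)))² = (20 + ((6*9)/(√(-15 + 25)) - 38/(-10)))² = (20 + (54/(√10) - 38*(-⅒)))² = (20 + (54*(√10/10) + 19/5))² = (20 + (27*√10/5 + 19/5))² = (20 + (19/5 + 27*√10/5))² = (119/5 + 27*√10/5)²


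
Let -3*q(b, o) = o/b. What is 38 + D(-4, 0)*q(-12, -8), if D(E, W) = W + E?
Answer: 350/9 ≈ 38.889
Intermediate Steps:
D(E, W) = E + W
q(b, o) = -o/(3*b)
38 + D(-4, 0)*q(-12, -8) = 38 + (-4 + 0)*(-⅓*(-8)/(-12)) = 38 - (-4)*(-8)*(-1)/(3*12) = 38 - 4*(-2/9) = 38 + 8/9 = 350/9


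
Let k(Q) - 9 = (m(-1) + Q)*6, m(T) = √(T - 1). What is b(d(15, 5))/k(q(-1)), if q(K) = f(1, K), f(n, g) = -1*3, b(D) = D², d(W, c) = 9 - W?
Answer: -36/17 - 24*I*√2/17 ≈ -2.1176 - 1.9965*I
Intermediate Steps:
m(T) = √(-1 + T)
f(n, g) = -3
q(K) = -3
k(Q) = 9 + 6*Q + 6*I*√2 (k(Q) = 9 + (√(-1 - 1) + Q)*6 = 9 + (√(-2) + Q)*6 = 9 + (I*√2 + Q)*6 = 9 + (Q + I*√2)*6 = 9 + (6*Q + 6*I*√2) = 9 + 6*Q + 6*I*√2)
b(d(15, 5))/k(q(-1)) = (9 - 1*15)²/(9 + 6*(-3) + 6*I*√2) = (9 - 15)²/(9 - 18 + 6*I*√2) = (-6)²/(-9 + 6*I*√2) = 36/(-9 + 6*I*√2)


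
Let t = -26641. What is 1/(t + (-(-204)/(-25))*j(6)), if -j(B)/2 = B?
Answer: -25/663577 ≈ -3.7675e-5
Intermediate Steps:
j(B) = -2*B
1/(t + (-(-204)/(-25))*j(6)) = 1/(-26641 + (-(-204)/(-25))*(-2*6)) = 1/(-26641 - (-204)*(-1)/25*(-12)) = 1/(-26641 - 12*17/25*(-12)) = 1/(-26641 - 204/25*(-12)) = 1/(-26641 + 2448/25) = 1/(-663577/25) = -25/663577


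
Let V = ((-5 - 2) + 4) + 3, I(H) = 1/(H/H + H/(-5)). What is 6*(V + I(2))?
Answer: 10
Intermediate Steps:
I(H) = 1/(1 - H/5) (I(H) = 1/(1 + H*(-⅕)) = 1/(1 - H/5))
V = 0 (V = (-7 + 4) + 3 = -3 + 3 = 0)
6*(V + I(2)) = 6*(0 - 5/(-5 + 2)) = 6*(0 - 5/(-3)) = 6*(0 - 5*(-⅓)) = 6*(0 + 5/3) = 6*(5/3) = 10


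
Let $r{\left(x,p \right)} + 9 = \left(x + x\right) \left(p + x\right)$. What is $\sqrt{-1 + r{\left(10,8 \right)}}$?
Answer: $5 \sqrt{14} \approx 18.708$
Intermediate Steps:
$r{\left(x,p \right)} = -9 + 2 x \left(p + x\right)$ ($r{\left(x,p \right)} = -9 + \left(x + x\right) \left(p + x\right) = -9 + 2 x \left(p + x\right)$)
$\sqrt{-1 + r{\left(10,8 \right)}} = \sqrt{-1 + \left(-9 + 2 \cdot 10^{2} + 2 \cdot 8 \cdot 10\right)} = \sqrt{-1 + \left(-9 + 2 \cdot 100 + 160\right)} = \sqrt{-1 + \left(-9 + 200 + 160\right)} = \sqrt{-1 + 351} = \sqrt{350} = 5 \sqrt{14}$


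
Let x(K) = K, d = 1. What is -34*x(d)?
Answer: -34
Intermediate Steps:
-34*x(d) = -34*1 = -34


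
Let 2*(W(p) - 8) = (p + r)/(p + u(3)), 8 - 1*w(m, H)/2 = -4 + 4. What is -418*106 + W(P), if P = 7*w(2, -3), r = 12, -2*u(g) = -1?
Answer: -9967376/225 ≈ -44299.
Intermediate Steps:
u(g) = ½ (u(g) = -½*(-1) = ½)
w(m, H) = 16 (w(m, H) = 16 - 2*(-4 + 4) = 16 - 2*0 = 16 + 0 = 16)
P = 112 (P = 7*16 = 112)
W(p) = 8 + (12 + p)/(2*(½ + p)) (W(p) = 8 + ((p + 12)/(p + ½))/2 = 8 + ((12 + p)/(½ + p))/2 = 8 + (12 + p)/(2*(½ + p)))
-418*106 + W(P) = -418*106 + (20 + 17*112)/(1 + 2*112) = -44308 + (20 + 1904)/(1 + 224) = -44308 + 1924/225 = -9967376/225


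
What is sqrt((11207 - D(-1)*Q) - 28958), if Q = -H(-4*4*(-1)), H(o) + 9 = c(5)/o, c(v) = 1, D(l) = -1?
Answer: I*sqrt(283873)/4 ≈ 133.2*I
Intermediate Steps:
H(o) = -9 + 1/o
Q = 143/16 (Q = -(-9 + 1/(-4*4*(-1))) = -(-9 + 1/(-16*(-1))) = -(-9 + 1/16) = -1*(-143/16) = 143/16 ≈ 8.9375)
sqrt((11207 - D(-1)*Q) - 28958) = sqrt((11207 - (-1)*143/16) - 28958) = sqrt((11207 - 1*(-143/16)) - 28958) = sqrt((11207 + 143/16) - 28958) = sqrt(179455/16 - 28958) = sqrt(-283873/16) = I*sqrt(283873)/4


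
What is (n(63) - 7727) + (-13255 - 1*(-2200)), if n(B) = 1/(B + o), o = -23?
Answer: -751279/40 ≈ -18782.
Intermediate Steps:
n(B) = 1/(-23 + B) (n(B) = 1/(B - 23) = 1/(-23 + B))
(n(63) - 7727) + (-13255 - 1*(-2200)) = (1/(-23 + 63) - 7727) + (-13255 - 1*(-2200)) = (1/40 - 7727) + (-13255 + 2200) = (1/40 - 7727) - 11055 = -309079/40 - 11055 = -751279/40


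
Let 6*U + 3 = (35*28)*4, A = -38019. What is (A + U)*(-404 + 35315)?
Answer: -2608980489/2 ≈ -1.3045e+9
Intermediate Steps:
U = 3917/6 (U = -1/2 + ((35*28)*4)/6 = -1/2 + (980*4)/6 = -1/2 + (1/6)*3920 = -1/2 + 1960/3 = 3917/6 ≈ 652.83)
(A + U)*(-404 + 35315) = (-38019 + 3917/6)*(-404 + 35315) = -224197/6*34911 = -2608980489/2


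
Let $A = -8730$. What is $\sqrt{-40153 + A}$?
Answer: $i \sqrt{48883} \approx 221.09 i$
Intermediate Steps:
$\sqrt{-40153 + A} = \sqrt{-40153 - 8730} = \sqrt{-48883} = i \sqrt{48883}$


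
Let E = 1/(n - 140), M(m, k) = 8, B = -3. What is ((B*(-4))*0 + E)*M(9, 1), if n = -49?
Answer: -8/189 ≈ -0.042328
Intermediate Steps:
E = -1/189 (E = 1/(-49 - 140) = 1/(-189) = -1/189 ≈ -0.0052910)
((B*(-4))*0 + E)*M(9, 1) = (-3*(-4)*0 - 1/189)*8 = (12*0 - 1/189)*8 = (0 - 1/189)*8 = -1/189*8 = -8/189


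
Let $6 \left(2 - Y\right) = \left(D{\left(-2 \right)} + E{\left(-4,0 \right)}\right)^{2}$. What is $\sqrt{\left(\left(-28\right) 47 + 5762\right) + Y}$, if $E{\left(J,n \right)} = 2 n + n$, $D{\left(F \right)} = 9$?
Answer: $\frac{7 \sqrt{362}}{2} \approx 66.592$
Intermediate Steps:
$E{\left(J,n \right)} = 3 n$
$Y = - \frac{23}{2}$ ($Y = 2 - \frac{\left(9 + 3 \cdot 0\right)^{2}}{6} = 2 - \frac{\left(9 + 0\right)^{2}}{6} = 2 - \frac{9^{2}}{6} = 2 - \frac{27}{2} = - \frac{23}{2} \approx -11.5$)
$\sqrt{\left(\left(-28\right) 47 + 5762\right) + Y} = \sqrt{\left(\left(-28\right) 47 + 5762\right) - \frac{23}{2}} = \sqrt{\left(-1316 + 5762\right) - \frac{23}{2}} = \sqrt{4446 - \frac{23}{2}} = \sqrt{\frac{8869}{2}} = \frac{7 \sqrt{362}}{2}$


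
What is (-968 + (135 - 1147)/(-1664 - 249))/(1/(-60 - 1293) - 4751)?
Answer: 626023629/3074240738 ≈ 0.20364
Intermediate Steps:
(-968 + (135 - 1147)/(-1664 - 249))/(1/(-60 - 1293) - 4751) = (-968 - 1012/(-1913))/(1/(-1353) - 4751) = (-968 - 1012*(-1/1913))/(-1/1353 - 4751) = (-968 + 1012/1913)/(-6428104/1353) = -1850772/1913*(-1353/6428104) = 626023629/3074240738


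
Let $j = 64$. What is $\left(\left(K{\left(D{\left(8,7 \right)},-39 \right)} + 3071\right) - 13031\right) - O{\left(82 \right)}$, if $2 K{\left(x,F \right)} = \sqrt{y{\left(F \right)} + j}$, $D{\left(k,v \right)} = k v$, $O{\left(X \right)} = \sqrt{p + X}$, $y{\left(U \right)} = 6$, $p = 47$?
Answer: $-9960 + \frac{\sqrt{70}}{2} - \sqrt{129} \approx -9967.2$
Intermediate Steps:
$O{\left(X \right)} = \sqrt{47 + X}$
$K{\left(x,F \right)} = \frac{\sqrt{70}}{2}$ ($K{\left(x,F \right)} = \frac{\sqrt{6 + 64}}{2} = \frac{\sqrt{70}}{2}$)
$\left(\left(K{\left(D{\left(8,7 \right)},-39 \right)} + 3071\right) - 13031\right) - O{\left(82 \right)} = \left(\left(\frac{\sqrt{70}}{2} + 3071\right) - 13031\right) - \sqrt{47 + 82} = \left(\left(3071 + \frac{\sqrt{70}}{2}\right) - 13031\right) - \sqrt{129} = \left(-9960 + \frac{\sqrt{70}}{2}\right) - \sqrt{129} = -9960 + \frac{\sqrt{70}}{2} - \sqrt{129}$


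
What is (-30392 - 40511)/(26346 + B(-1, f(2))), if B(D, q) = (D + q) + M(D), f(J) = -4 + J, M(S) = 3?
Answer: -70903/26346 ≈ -2.6912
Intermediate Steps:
B(D, q) = 3 + D + q (B(D, q) = (D + q) + 3 = 3 + D + q)
(-30392 - 40511)/(26346 + B(-1, f(2))) = (-30392 - 40511)/(26346 + (3 - 1 + (-4 + 2))) = -70903/(26346 + (3 - 1 - 2)) = -70903/(26346 + 0) = -70903/26346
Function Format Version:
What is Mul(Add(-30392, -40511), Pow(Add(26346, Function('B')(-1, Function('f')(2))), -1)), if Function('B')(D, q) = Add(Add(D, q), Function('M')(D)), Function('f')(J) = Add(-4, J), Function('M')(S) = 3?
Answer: Rational(-70903, 26346) ≈ -2.6912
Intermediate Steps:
Function('B')(D, q) = Add(3, D, q) (Function('B')(D, q) = Add(Add(D, q), 3) = Add(3, D, q))
Mul(Add(-30392, -40511), Pow(Add(26346, Function('B')(-1, Function('f')(2))), -1)) = Mul(Add(-30392, -40511), Pow(Add(26346, Add(3, -1, Add(-4, 2))), -1)) = Mul(-70903, Pow(Add(26346, Add(3, -1, -2)), -1)) = Mul(-70903, Pow(Add(26346, 0), -1)) = Mul(-70903, Pow(26346, -1)) = Mul(-70903, Rational(1, 26346)) = Rational(-70903, 26346)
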